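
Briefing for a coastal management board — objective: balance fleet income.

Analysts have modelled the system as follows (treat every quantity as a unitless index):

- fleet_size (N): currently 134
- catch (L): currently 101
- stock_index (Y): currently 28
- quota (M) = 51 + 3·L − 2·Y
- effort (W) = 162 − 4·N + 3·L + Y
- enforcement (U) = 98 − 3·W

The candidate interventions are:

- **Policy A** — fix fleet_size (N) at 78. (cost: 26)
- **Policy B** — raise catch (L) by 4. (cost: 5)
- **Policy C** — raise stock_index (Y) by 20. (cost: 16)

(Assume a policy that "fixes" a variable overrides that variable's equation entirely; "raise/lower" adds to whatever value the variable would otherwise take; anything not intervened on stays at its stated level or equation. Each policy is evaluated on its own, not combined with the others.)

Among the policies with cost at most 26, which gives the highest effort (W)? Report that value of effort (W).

181

Policy A (N := 78):
  N = 78
  L = 101
  Y = 28
  W = 162 − 4·78 + 3·101 + 28 = 181
Policy B (L + 4):
  N = 134
  L = 101 + 4 = 105
  Y = 28
  W = 162 − 4·134 + 3·105 + 28 = -31
Policy C (Y + 20):
  N = 134
  L = 101
  Y = 28 + 20 = 48
  W = 162 − 4·134 + 3·101 + 48 = -23
Comparing — Policy A: W=181, Policy B: W=-31, Policy C: W=-23. Highest is 181 (Policy A).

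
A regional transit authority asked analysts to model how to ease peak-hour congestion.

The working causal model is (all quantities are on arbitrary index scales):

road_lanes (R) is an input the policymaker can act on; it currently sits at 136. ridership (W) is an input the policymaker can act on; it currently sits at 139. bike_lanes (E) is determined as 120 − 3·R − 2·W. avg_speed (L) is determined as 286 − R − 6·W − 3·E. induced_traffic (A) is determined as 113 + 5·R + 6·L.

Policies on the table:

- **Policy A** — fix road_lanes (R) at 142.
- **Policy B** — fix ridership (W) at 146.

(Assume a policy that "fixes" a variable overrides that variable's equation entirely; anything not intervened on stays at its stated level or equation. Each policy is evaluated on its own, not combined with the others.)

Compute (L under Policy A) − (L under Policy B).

Policy A (R := 142):
  R = 142
  W = 139
  E = 120 − 3·142 − 2·139 = -584
  L = 286 − 142 − 6·139 − 3·(-584) = 1062
Policy B (W := 146):
  R = 136
  W = 146
  E = 120 − 3·136 − 2·146 = -580
  L = 286 − 136 − 6·146 − 3·(-580) = 1014
L: 1062 − 1014 = 48

48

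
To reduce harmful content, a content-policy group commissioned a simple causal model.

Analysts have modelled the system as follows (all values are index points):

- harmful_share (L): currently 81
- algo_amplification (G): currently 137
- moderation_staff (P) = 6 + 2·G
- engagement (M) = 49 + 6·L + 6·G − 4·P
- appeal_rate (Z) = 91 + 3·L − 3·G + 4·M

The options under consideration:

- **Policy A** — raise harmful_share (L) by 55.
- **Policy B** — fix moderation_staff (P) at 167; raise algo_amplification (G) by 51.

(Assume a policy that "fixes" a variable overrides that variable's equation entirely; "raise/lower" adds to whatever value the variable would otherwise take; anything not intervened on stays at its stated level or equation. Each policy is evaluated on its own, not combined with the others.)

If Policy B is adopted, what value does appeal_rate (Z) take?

3750

Policy B (P := 167, G + 51):
  L = 81
  G = 137 + 51 = 188
  P = 167
  M = 49 + 6·81 + 6·188 − 4·167 = 995
  Z = 91 + 3·81 − 3·188 + 4·995 = 3750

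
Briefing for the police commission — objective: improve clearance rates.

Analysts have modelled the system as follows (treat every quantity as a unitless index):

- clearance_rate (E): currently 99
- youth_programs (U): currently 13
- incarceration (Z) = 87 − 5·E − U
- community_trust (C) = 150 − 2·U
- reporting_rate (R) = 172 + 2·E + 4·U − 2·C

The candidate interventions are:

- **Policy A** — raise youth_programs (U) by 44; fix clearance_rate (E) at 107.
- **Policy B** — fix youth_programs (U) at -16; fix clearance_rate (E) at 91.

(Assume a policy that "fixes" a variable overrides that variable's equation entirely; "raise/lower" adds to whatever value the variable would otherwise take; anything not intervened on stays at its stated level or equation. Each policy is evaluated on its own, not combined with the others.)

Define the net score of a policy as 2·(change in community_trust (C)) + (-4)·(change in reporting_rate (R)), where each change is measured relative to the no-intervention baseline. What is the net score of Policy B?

Baseline:
  E = 99
  U = 13
  C = 150 − 2·13 = 124
  R = 172 + 2·99 + 4·13 − 2·124 = 174
Policy B (U := -16, E := 91):
  E = 91
  U = -16
  C = 150 − 2·(-16) = 182
  R = 172 + 2·91 + 4·(-16) − 2·182 = -74
ΔC = 182 − 124 = 58; ΔR = -74 − 174 = -248
Score = 2·58 + (-4)·(-248) = 1108

1108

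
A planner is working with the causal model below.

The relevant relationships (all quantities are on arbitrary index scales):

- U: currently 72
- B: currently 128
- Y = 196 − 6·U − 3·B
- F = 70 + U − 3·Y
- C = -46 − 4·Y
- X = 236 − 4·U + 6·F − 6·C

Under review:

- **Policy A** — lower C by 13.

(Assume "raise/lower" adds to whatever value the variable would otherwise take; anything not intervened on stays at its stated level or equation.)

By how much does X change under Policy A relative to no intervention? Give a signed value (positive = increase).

78

Baseline:
  U = 72
  B = 128
  Y = 196 − 6·72 − 3·128 = -620
  F = 70 + 72 − 3·(-620) = 2002
  C = -46 − 4·(-620) = 2434
  X = 236 − 4·72 + 6·2002 − 6·2434 = -2644
Policy A (C − 13):
  U = 72
  B = 128
  Y = 196 − 6·72 − 3·128 = -620
  F = 70 + 72 − 3·(-620) = 2002
  C = -46 − 4·(-620) (−13 from intervention) = 2421
  X = 236 − 4·72 + 6·2002 − 6·2421 = -2566
Change in X: -2566 − (-2644) = 78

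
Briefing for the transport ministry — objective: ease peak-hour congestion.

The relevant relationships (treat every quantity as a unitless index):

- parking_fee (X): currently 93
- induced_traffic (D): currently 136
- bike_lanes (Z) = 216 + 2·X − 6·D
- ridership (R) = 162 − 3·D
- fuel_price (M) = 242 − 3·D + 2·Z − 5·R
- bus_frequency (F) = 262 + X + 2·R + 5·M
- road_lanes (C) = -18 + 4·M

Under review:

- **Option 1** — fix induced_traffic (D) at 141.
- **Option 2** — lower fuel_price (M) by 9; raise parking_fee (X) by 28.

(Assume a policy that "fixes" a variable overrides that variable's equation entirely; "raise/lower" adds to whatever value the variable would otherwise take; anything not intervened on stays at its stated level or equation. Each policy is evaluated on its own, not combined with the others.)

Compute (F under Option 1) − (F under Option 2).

Option 1 (D := 141):
  X = 93
  D = 141
  Z = 216 + 2·93 − 6·141 = -444
  R = 162 − 3·141 = -261
  M = 242 − 3·141 + 2·(-444) − 5·(-261) = 236
  F = 262 + 93 + 2·(-261) + 5·236 = 1013
Option 2 (M − 9, X + 28):
  X = 93 + 28 = 121
  D = 136
  Z = 216 + 2·121 − 6·136 = -358
  R = 162 − 3·136 = -246
  M = 242 − 3·136 + 2·(-358) − 5·(-246) (−9 from intervention) = 339
  F = 262 + 121 + 2·(-246) + 5·339 = 1586
F: 1013 − 1586 = -573

-573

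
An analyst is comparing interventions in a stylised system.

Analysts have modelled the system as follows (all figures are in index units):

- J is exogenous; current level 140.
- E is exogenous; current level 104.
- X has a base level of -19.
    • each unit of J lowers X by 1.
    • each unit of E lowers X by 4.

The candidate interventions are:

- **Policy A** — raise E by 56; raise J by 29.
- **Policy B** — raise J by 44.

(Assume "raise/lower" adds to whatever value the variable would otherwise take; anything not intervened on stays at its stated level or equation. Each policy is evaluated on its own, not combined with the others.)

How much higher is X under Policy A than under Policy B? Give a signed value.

Policy A (E + 56, J + 29):
  J = 140 + 29 = 169
  E = 104 + 56 = 160
  X = -19 − 169 − 4·160 = -828
Policy B (J + 44):
  J = 140 + 44 = 184
  E = 104
  X = -19 − 184 − 4·104 = -619
X: -828 − (-619) = -209

-209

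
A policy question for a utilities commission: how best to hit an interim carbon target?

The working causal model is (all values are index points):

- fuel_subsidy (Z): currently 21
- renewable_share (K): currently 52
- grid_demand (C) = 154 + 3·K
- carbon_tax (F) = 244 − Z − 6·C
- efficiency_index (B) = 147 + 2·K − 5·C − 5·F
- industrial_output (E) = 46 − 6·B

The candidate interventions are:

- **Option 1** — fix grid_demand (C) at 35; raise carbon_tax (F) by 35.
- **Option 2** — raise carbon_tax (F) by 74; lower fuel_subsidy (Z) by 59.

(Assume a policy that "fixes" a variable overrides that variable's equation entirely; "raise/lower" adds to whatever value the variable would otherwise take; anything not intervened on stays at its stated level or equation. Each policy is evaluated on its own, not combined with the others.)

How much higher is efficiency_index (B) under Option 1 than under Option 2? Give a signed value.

-6385

Option 1 (C := 35, F + 35):
  Z = 21
  K = 52
  C = 35
  F = 244 − 21 − 6·35 (+35 from intervention) = 48
  B = 147 + 2·52 − 5·35 − 5·48 = -164
Option 2 (F + 74, Z − 59):
  Z = 21 − 59 = -38
  K = 52
  C = 154 + 3·52 = 310
  F = 244 − (-38) − 6·310 (+74 from intervention) = -1504
  B = 147 + 2·52 − 5·310 − 5·(-1504) = 6221
B: -164 − 6221 = -6385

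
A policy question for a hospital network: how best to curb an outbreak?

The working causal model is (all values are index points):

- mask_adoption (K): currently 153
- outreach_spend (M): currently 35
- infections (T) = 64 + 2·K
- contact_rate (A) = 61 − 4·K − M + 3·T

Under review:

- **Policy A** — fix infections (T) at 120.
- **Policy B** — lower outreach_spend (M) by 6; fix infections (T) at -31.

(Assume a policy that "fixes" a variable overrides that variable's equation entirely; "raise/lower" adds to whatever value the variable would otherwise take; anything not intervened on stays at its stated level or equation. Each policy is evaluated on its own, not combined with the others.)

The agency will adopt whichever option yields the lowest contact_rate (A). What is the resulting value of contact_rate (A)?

Policy A (T := 120):
  K = 153
  M = 35
  T = 120
  A = 61 − 4·153 − 35 + 3·120 = -226
Policy B (M − 6, T := -31):
  K = 153
  M = 35 − 6 = 29
  T = -31
  A = 61 − 4·153 − 29 + 3·(-31) = -673
Comparing — Policy A: A=-226, Policy B: A=-673. Lowest is -673 (Policy B).

-673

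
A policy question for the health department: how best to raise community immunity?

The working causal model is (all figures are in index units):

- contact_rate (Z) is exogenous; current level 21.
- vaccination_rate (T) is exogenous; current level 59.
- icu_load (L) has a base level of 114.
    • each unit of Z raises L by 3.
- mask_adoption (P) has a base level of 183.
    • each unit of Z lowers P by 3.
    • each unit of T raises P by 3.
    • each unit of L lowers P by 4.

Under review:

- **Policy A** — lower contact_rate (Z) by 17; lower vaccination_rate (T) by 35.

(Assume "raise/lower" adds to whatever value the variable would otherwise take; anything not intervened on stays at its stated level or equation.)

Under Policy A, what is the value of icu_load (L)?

126

Policy A (Z − 17, T − 35):
  Z = 21 − 17 = 4
  L = 114 + 3·4 = 126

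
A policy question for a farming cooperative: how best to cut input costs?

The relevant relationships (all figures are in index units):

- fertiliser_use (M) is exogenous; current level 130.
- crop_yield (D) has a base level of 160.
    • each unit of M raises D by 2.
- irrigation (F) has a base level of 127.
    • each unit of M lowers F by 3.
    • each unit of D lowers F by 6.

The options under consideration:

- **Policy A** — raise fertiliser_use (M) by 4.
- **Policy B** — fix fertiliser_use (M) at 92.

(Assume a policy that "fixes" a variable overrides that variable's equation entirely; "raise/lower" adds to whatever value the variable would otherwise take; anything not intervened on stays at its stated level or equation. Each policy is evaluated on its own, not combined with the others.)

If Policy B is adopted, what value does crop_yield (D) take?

Policy B (M := 92):
  M = 92
  D = 160 + 2·92 = 344

344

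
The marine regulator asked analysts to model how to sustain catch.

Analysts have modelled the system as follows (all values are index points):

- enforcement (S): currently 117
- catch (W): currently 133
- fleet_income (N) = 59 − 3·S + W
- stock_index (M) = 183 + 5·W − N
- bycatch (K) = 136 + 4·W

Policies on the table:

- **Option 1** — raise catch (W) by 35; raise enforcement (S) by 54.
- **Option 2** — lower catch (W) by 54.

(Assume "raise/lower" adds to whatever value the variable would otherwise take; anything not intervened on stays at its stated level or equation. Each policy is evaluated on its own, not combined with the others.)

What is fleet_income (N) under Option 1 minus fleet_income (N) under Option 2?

Option 1 (W + 35, S + 54):
  S = 117 + 54 = 171
  W = 133 + 35 = 168
  N = 59 − 3·171 + 168 = -286
Option 2 (W − 54):
  S = 117
  W = 133 − 54 = 79
  N = 59 − 3·117 + 79 = -213
N: -286 − (-213) = -73

-73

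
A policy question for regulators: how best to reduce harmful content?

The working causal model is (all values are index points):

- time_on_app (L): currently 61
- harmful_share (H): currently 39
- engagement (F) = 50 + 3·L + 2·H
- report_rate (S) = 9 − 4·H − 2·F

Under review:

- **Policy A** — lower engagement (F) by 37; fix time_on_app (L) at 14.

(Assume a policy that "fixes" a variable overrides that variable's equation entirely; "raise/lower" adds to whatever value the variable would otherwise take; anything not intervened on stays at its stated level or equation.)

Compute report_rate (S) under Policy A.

-413

Policy A (F − 37, L := 14):
  L = 14
  H = 39
  F = 50 + 3·14 + 2·39 (−37 from intervention) = 133
  S = 9 − 4·39 − 2·133 = -413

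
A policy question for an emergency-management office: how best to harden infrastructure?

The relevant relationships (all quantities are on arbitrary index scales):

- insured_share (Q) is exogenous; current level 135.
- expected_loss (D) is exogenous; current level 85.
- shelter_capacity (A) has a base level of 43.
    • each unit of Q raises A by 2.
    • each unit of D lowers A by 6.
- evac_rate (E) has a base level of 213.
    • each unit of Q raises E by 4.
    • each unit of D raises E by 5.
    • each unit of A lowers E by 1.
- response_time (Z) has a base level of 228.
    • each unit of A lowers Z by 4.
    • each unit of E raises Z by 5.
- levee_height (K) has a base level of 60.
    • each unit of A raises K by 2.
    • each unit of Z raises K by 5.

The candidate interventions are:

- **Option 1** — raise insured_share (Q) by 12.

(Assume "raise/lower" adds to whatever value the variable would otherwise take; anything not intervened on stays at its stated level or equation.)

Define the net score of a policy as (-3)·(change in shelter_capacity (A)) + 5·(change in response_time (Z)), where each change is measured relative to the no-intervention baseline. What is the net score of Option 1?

48

Baseline:
  Q = 135
  D = 85
  A = 43 + 2·135 − 6·85 = -197
  E = 213 + 4·135 + 5·85 − (-197) = 1375
  Z = 228 − 4·(-197) + 5·1375 = 7891
Option 1 (Q + 12):
  Q = 135 + 12 = 147
  D = 85
  A = 43 + 2·147 − 6·85 = -173
  E = 213 + 4·147 + 5·85 − (-173) = 1399
  Z = 228 − 4·(-173) + 5·1399 = 7915
ΔA = -173 − (-197) = 24; ΔZ = 7915 − 7891 = 24
Score = (-3)·24 + 5·24 = 48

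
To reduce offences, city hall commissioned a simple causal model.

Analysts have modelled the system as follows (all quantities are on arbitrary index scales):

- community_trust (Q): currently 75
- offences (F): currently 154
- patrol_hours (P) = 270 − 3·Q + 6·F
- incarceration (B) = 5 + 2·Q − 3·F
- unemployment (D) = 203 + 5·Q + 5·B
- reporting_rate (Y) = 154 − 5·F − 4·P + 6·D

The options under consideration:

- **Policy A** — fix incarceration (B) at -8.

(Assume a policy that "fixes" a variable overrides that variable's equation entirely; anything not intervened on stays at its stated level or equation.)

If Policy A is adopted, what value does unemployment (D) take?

538

Policy A (B := -8):
  Q = 75
  F = 154
  B = -8
  D = 203 + 5·75 + 5·(-8) = 538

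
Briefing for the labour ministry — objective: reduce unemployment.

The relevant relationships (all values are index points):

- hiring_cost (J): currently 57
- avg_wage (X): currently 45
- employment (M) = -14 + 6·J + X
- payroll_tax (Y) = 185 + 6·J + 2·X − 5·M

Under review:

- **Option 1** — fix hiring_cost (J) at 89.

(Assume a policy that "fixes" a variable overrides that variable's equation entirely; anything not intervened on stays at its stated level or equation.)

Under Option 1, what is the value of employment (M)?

565

Option 1 (J := 89):
  J = 89
  X = 45
  M = -14 + 6·89 + 45 = 565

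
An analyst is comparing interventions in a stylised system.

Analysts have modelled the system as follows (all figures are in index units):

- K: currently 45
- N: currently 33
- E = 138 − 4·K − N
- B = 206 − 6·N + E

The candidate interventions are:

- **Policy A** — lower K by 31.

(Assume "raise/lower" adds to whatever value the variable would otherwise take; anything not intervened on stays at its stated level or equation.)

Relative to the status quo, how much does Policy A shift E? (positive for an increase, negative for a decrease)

124

Baseline:
  K = 45
  N = 33
  E = 138 − 4·45 − 33 = -75
Policy A (K − 31):
  K = 45 − 31 = 14
  N = 33
  E = 138 − 4·14 − 33 = 49
Change in E: 49 − (-75) = 124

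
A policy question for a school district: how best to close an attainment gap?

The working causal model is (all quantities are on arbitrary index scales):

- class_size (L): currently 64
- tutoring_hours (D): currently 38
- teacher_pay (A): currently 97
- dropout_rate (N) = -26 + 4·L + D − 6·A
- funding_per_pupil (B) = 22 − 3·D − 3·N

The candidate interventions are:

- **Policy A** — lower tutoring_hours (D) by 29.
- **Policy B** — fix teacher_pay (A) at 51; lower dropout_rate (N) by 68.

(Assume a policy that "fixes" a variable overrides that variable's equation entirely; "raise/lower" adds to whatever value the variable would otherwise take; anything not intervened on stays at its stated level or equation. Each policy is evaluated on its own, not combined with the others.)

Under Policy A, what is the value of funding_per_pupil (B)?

Policy A (D − 29):
  L = 64
  D = 38 − 29 = 9
  A = 97
  N = -26 + 4·64 + 9 − 6·97 = -343
  B = 22 − 3·9 − 3·(-343) = 1024

1024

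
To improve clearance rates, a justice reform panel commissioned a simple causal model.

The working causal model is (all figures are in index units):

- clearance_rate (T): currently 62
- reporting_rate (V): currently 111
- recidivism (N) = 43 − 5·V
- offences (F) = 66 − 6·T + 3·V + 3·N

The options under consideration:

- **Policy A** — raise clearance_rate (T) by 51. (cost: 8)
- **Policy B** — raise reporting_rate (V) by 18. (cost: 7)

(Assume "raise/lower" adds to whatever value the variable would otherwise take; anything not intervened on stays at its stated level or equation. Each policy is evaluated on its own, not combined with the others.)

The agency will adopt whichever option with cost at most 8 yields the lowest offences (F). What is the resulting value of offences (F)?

-1815

Policy A (T + 51):
  T = 62 + 51 = 113
  V = 111
  N = 43 − 5·111 = -512
  F = 66 − 6·113 + 3·111 + 3·(-512) = -1815
Policy B (V + 18):
  T = 62
  V = 111 + 18 = 129
  N = 43 − 5·129 = -602
  F = 66 − 6·62 + 3·129 + 3·(-602) = -1725
Comparing — Policy A: F=-1815, Policy B: F=-1725. Lowest is -1815 (Policy A).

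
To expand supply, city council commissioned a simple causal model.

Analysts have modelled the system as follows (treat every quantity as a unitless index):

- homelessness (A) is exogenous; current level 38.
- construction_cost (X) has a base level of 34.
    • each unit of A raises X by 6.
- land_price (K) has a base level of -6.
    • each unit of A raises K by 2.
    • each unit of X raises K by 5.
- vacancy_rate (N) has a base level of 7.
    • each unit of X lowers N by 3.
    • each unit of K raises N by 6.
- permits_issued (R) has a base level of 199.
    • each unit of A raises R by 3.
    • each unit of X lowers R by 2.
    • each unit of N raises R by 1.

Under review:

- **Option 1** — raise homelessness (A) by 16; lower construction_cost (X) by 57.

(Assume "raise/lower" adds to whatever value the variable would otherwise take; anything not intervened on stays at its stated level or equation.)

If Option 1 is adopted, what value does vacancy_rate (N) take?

Option 1 (A + 16, X − 57):
  A = 38 + 16 = 54
  X = 34 + 6·54 (−57 from intervention) = 301
  K = -6 + 2·54 + 5·301 = 1607
  N = 7 − 3·301 + 6·1607 = 8746

8746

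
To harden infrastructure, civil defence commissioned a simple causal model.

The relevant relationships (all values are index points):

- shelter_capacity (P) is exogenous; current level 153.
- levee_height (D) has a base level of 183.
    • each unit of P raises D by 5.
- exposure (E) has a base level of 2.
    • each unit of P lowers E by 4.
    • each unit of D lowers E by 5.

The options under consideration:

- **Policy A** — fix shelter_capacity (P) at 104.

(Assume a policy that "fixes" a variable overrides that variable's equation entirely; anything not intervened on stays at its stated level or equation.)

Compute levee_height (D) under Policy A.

703

Policy A (P := 104):
  P = 104
  D = 183 + 5·104 = 703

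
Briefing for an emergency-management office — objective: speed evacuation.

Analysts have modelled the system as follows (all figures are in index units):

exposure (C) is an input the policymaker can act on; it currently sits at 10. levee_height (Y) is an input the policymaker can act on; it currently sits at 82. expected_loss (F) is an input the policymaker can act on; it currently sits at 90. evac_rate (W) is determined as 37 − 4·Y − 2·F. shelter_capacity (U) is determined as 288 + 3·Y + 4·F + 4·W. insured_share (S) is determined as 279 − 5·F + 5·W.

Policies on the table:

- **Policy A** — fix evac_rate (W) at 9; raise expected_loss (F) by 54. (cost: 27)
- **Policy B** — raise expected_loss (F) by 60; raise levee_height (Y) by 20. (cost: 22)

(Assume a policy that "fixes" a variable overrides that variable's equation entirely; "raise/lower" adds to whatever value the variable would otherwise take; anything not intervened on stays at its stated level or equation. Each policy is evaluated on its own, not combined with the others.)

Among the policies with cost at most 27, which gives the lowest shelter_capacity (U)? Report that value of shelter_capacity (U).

-1490

Policy A (W := 9, F + 54):
  Y = 82
  F = 90 + 54 = 144
  W = 9
  U = 288 + 3·82 + 4·144 + 4·9 = 1146
Policy B (F + 60, Y + 20):
  Y = 82 + 20 = 102
  F = 90 + 60 = 150
  W = 37 − 4·102 − 2·150 = -671
  U = 288 + 3·102 + 4·150 + 4·(-671) = -1490
Comparing — Policy A: U=1146, Policy B: U=-1490. Lowest is -1490 (Policy B).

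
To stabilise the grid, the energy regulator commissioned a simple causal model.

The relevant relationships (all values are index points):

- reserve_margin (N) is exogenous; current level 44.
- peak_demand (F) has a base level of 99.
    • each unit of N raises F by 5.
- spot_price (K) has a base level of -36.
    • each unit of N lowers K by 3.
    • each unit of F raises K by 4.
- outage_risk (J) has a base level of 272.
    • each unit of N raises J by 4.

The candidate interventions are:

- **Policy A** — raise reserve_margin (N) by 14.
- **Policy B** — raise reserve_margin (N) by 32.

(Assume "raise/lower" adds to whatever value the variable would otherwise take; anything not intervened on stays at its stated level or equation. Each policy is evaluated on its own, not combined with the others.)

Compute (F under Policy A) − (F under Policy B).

-90

Policy A (N + 14):
  N = 44 + 14 = 58
  F = 99 + 5·58 = 389
Policy B (N + 32):
  N = 44 + 32 = 76
  F = 99 + 5·76 = 479
F: 389 − 479 = -90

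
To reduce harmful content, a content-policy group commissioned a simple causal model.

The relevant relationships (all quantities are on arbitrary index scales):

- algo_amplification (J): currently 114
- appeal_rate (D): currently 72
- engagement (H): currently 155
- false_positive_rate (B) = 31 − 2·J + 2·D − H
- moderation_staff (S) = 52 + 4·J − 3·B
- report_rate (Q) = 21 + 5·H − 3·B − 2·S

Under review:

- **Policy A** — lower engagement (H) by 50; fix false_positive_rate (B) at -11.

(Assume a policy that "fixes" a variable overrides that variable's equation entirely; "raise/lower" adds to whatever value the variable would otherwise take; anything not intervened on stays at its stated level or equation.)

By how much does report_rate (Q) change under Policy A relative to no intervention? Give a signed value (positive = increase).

Baseline:
  J = 114
  D = 72
  H = 155
  B = 31 − 2·114 + 2·72 − 155 = -208
  S = 52 + 4·114 − 3·(-208) = 1132
  Q = 21 + 5·155 − 3·(-208) − 2·1132 = -844
Policy A (H − 50, B := -11):
  J = 114
  D = 72
  H = 155 − 50 = 105
  B = -11
  S = 52 + 4·114 − 3·(-11) = 541
  Q = 21 + 5·105 − 3·(-11) − 2·541 = -503
Change in Q: -503 − (-844) = 341

341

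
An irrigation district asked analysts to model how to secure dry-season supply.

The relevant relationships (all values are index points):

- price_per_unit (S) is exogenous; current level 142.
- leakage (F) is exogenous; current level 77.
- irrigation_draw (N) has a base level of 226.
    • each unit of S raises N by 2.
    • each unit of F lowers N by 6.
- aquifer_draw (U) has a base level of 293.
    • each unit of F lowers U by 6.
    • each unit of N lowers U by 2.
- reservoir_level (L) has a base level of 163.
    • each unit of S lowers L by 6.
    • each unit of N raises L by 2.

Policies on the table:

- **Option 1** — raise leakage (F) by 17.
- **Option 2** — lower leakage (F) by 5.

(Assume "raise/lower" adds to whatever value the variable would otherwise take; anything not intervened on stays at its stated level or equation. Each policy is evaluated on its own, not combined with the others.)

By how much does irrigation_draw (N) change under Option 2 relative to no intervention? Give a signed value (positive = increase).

30

Baseline:
  S = 142
  F = 77
  N = 226 + 2·142 − 6·77 = 48
Option 2 (F − 5):
  S = 142
  F = 77 − 5 = 72
  N = 226 + 2·142 − 6·72 = 78
Change in N: 78 − 48 = 30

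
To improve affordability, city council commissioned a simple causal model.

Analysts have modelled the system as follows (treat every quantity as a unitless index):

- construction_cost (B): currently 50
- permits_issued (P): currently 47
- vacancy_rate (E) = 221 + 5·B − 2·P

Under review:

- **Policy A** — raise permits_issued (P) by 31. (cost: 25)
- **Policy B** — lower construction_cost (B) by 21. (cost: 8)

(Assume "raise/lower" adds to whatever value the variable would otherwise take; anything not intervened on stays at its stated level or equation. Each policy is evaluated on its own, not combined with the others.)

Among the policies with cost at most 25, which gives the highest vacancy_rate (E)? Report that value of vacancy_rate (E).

315

Policy A (P + 31):
  B = 50
  P = 47 + 31 = 78
  E = 221 + 5·50 − 2·78 = 315
Policy B (B − 21):
  B = 50 − 21 = 29
  P = 47
  E = 221 + 5·29 − 2·47 = 272
Comparing — Policy A: E=315, Policy B: E=272. Highest is 315 (Policy A).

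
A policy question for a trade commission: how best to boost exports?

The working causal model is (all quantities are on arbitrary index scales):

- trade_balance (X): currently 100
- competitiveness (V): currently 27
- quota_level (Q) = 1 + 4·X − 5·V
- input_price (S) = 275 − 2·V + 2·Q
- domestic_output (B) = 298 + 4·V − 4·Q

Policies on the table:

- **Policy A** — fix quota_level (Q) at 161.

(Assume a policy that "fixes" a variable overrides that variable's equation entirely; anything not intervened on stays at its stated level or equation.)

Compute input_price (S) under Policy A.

543

Policy A (Q := 161):
  X = 100
  V = 27
  Q = 161
  S = 275 − 2·27 + 2·161 = 543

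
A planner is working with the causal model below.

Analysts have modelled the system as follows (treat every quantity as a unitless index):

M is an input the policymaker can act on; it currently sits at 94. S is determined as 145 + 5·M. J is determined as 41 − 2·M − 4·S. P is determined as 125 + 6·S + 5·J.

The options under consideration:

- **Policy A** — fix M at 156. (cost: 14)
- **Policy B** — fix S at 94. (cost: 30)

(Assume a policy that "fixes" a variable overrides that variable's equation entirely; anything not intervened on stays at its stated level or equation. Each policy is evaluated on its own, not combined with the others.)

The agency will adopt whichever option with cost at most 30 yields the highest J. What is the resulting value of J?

Policy A (M := 156):
  M = 156
  S = 145 + 5·156 = 925
  J = 41 − 2·156 − 4·925 = -3971
Policy B (S := 94):
  M = 94
  S = 94
  J = 41 − 2·94 − 4·94 = -523
Comparing — Policy A: J=-3971, Policy B: J=-523. Highest is -523 (Policy B).

-523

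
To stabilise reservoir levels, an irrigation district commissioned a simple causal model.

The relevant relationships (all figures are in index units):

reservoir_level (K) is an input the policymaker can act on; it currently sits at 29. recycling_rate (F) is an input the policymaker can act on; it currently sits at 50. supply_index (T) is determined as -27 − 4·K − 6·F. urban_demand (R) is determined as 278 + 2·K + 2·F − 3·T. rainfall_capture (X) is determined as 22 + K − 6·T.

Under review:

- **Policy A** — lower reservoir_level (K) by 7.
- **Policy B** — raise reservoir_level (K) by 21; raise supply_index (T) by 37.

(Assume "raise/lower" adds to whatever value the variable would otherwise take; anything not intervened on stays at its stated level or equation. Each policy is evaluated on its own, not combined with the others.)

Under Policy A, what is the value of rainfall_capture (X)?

2534

Policy A (K − 7):
  K = 29 − 7 = 22
  F = 50
  T = -27 − 4·22 − 6·50 = -415
  X = 22 + 22 − 6·(-415) = 2534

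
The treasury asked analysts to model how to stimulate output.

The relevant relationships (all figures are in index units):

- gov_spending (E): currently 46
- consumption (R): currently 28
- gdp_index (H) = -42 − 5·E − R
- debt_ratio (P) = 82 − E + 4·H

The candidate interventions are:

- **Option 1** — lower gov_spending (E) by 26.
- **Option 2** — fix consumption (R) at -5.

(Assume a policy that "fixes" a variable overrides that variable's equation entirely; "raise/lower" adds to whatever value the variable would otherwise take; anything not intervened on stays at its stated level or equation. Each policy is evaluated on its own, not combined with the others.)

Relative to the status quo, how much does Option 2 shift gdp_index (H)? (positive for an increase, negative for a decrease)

Baseline:
  E = 46
  R = 28
  H = -42 − 5·46 − 28 = -300
Option 2 (R := -5):
  E = 46
  R = -5
  H = -42 − 5·46 − (-5) = -267
Change in H: -267 − (-300) = 33

33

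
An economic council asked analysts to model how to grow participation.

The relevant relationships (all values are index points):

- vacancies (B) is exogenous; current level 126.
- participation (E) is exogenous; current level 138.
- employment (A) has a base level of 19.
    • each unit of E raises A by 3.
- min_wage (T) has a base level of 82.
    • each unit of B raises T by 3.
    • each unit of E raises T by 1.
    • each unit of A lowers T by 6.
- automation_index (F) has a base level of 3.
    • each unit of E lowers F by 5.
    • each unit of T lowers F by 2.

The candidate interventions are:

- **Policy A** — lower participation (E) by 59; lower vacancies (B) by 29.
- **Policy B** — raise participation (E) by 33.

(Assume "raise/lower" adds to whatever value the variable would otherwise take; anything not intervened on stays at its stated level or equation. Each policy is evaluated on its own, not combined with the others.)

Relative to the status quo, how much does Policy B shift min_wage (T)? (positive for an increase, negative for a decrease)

Baseline:
  B = 126
  E = 138
  A = 19 + 3·138 = 433
  T = 82 + 3·126 + 138 − 6·433 = -2000
Policy B (E + 33):
  B = 126
  E = 138 + 33 = 171
  A = 19 + 3·171 = 532
  T = 82 + 3·126 + 171 − 6·532 = -2561
Change in T: -2561 − (-2000) = -561

-561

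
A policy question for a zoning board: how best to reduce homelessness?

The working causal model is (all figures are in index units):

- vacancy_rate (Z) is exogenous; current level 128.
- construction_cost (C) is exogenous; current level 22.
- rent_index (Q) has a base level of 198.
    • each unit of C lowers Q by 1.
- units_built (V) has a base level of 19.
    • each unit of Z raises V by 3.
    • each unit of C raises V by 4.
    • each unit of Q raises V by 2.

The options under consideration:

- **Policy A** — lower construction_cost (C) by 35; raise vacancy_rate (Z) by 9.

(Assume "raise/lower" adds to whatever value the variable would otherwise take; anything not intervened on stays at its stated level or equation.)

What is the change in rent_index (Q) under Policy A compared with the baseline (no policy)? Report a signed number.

Baseline:
  C = 22
  Q = 198 − 22 = 176
Policy A (C − 35, Z + 9):
  C = 22 − 35 = -13
  Q = 198 − (-13) = 211
Change in Q: 211 − 176 = 35

35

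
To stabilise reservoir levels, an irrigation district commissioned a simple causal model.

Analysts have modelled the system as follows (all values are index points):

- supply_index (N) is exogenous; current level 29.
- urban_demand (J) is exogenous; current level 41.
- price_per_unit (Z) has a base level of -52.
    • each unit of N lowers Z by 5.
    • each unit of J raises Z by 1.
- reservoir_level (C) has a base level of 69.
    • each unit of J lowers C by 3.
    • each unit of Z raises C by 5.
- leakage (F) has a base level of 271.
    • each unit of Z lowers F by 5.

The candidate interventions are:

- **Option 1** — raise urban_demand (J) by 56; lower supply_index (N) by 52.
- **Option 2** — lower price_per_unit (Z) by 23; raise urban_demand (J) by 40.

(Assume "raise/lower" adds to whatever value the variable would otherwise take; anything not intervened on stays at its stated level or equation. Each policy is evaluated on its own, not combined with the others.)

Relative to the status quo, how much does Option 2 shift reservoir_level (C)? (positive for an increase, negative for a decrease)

Baseline:
  N = 29
  J = 41
  Z = -52 − 5·29 + 41 = -156
  C = 69 − 3·41 + 5·(-156) = -834
Option 2 (Z − 23, J + 40):
  N = 29
  J = 41 + 40 = 81
  Z = -52 − 5·29 + 81 (−23 from intervention) = -139
  C = 69 − 3·81 + 5·(-139) = -869
Change in C: -869 − (-834) = -35

-35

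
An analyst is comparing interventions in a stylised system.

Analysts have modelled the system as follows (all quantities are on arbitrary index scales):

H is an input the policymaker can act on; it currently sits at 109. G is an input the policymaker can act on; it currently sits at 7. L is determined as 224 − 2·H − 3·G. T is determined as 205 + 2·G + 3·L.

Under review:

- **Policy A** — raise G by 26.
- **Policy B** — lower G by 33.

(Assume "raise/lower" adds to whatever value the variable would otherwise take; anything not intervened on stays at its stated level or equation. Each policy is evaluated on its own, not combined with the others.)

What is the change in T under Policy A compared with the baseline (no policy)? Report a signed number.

Baseline:
  H = 109
  G = 7
  L = 224 − 2·109 − 3·7 = -15
  T = 205 + 2·7 + 3·(-15) = 174
Policy A (G + 26):
  H = 109
  G = 7 + 26 = 33
  L = 224 − 2·109 − 3·33 = -93
  T = 205 + 2·33 + 3·(-93) = -8
Change in T: -8 − 174 = -182

-182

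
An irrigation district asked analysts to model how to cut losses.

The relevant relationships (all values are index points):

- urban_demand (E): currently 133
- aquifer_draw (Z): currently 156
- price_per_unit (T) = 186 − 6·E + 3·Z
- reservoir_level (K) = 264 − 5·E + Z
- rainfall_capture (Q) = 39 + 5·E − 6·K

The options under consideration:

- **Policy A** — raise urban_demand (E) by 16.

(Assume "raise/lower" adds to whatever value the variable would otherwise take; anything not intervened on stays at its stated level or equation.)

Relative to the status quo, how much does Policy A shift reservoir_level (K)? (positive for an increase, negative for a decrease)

-80

Baseline:
  E = 133
  Z = 156
  K = 264 − 5·133 + 156 = -245
Policy A (E + 16):
  E = 133 + 16 = 149
  Z = 156
  K = 264 − 5·149 + 156 = -325
Change in K: -325 − (-245) = -80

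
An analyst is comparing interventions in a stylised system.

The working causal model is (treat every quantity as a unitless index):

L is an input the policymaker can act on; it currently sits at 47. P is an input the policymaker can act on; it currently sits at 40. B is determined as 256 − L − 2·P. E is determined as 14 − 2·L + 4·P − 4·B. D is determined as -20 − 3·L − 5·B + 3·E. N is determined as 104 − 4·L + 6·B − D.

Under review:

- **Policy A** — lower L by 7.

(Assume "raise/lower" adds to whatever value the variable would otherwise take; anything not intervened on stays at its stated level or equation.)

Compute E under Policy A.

-450

Policy A (L − 7):
  L = 47 − 7 = 40
  P = 40
  B = 256 − 40 − 2·40 = 136
  E = 14 − 2·40 + 4·40 − 4·136 = -450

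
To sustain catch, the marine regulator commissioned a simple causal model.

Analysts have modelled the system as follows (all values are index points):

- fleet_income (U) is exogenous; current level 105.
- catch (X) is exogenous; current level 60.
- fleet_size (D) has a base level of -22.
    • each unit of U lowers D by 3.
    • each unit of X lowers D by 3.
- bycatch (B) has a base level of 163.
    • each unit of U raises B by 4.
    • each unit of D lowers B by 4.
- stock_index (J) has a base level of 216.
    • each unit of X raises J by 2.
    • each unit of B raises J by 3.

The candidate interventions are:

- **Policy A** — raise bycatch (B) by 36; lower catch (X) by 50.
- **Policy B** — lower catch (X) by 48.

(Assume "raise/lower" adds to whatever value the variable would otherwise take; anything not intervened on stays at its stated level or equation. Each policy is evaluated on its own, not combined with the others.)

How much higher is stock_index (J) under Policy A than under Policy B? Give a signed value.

Policy A (B + 36, X − 50):
  U = 105
  X = 60 − 50 = 10
  D = -22 − 3·105 − 3·10 = -367
  B = 163 + 4·105 − 4·(-367) (+36 from intervention) = 2087
  J = 216 + 2·10 + 3·2087 = 6497
Policy B (X − 48):
  U = 105
  X = 60 − 48 = 12
  D = -22 − 3·105 − 3·12 = -373
  B = 163 + 4·105 − 4·(-373) = 2075
  J = 216 + 2·12 + 3·2075 = 6465
J: 6497 − 6465 = 32

32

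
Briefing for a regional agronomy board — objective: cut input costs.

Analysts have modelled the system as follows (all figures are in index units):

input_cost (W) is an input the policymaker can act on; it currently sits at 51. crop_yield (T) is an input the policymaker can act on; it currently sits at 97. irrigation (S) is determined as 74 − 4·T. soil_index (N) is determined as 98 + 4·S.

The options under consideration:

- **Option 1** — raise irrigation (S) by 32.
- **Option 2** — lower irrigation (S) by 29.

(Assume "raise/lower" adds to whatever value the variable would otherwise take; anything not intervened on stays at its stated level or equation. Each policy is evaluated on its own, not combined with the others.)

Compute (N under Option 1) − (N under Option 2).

244

Option 1 (S + 32):
  T = 97
  S = 74 − 4·97 (+32 from intervention) = -282
  N = 98 + 4·(-282) = -1030
Option 2 (S − 29):
  T = 97
  S = 74 − 4·97 (−29 from intervention) = -343
  N = 98 + 4·(-343) = -1274
N: -1030 − (-1274) = 244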